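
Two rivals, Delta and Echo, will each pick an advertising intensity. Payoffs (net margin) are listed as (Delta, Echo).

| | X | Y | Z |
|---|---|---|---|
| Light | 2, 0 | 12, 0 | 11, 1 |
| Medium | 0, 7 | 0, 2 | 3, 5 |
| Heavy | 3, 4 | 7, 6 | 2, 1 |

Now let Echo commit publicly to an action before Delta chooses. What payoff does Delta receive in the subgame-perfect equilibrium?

Delta best-responds to each possible Echo move:
- X → Delta plays Heavy (best of 2, 0, 3); Echo gets 4.
- Y → Delta plays Light (best of 12, 0, 7); Echo gets 0.
- Z → Delta plays Light (best of 11, 3, 2); Echo gets 1.
Echo's induced payoffs are 4, 0, 1, so Echo commits to X. Subgame-perfect outcome: (Heavy, X) with payoffs (3, 4).

3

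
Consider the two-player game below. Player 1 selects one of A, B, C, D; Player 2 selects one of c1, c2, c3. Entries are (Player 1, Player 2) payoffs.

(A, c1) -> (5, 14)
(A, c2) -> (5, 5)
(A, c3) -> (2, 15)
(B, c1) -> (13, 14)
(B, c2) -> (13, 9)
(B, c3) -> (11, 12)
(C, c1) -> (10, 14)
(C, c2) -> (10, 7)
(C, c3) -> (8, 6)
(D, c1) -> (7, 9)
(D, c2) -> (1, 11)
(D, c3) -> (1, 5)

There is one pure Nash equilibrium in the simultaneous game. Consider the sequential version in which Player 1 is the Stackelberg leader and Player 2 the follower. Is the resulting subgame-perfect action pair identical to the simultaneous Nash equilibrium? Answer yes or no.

yes

Player 2 best-responds to each possible Player 1 move:
- A → Player 2 plays c3 (best of 14, 5, 15); Player 1 gets 2.
- B → Player 2 plays c1 (best of 14, 9, 12); Player 1 gets 13.
- C → Player 2 plays c1 (best of 14, 7, 6); Player 1 gets 10.
- D → Player 2 plays c2 (best of 9, 11, 5); Player 1 gets 1.
Maximizing over 2, 13, 10, 1, Player 1 chooses B. Subgame-perfect outcome: (B, c1) with payoffs (13, 14).
Under simultaneous play:
Player 1's best replies: c1→B; c2→B; c3→B.
Player 2's best replies: A→c3; B→c1; C→c1; D→c2.
The unique mutual best reply is (B, c1), giving (13, 14).
Sequential outcome (B, c1) coincides with the Nash profile (B, c1).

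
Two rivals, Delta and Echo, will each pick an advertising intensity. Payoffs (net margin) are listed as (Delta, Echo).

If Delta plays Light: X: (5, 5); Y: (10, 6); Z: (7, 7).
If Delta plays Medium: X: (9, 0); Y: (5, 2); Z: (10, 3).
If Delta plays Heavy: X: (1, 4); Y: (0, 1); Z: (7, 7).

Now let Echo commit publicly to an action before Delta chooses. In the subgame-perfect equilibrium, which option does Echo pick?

Y

Backward induction with Echo moving first.
- X: BR = Medium, leader payoff 0.
- Y: BR = Light, leader payoff 6.
- Z: BR = Medium, leader payoff 3.
Among 0, 6, 3, the best is 6 at Y. Subgame-perfect outcome: (Light, Y) with payoffs (10, 6).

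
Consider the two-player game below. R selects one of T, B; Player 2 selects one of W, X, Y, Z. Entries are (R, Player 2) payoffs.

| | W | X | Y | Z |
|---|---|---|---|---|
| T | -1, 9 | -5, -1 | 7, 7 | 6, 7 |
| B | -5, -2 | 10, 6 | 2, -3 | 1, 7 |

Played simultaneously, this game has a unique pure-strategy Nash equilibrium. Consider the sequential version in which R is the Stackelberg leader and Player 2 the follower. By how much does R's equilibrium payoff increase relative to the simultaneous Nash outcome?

Backward induction with R moving first.
- T → Player 2 plays W (best of 9, -1, 7, 7); R gets -1.
- B → Player 2 plays Z (best of -2, 6, -3, 7); R gets 1.
R's induced payoffs are -1, 1, so R commits to B. Subgame-perfect outcome: (B, Z) with payoffs (1, 7).
Now find the simultaneous Nash equilibrium.
R's best replies: W→T; X→B; Y→T; Z→T.
Player 2's best replies: T→W; B→Z.
The unique mutual best reply is (T, W), giving (-1, 9).
R's commitment gain: 1 − -1 = 2.

2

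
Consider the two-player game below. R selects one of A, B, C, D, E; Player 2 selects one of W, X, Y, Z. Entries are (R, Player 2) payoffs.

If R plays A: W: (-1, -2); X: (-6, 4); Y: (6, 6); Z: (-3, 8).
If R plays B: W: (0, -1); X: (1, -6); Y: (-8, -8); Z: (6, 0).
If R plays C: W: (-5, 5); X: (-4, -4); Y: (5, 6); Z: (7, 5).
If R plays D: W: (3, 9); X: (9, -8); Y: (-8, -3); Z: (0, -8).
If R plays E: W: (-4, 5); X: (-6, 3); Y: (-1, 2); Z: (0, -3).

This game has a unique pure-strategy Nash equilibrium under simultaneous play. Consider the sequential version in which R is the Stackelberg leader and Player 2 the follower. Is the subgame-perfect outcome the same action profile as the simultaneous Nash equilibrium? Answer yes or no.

no

Backward induction with R moving first.
- A: Player 2 compares -2, 4, 6, 8 and picks Z; R would get -3.
- B: Player 2 compares -1, -6, -8, 0 and picks Z; R would get 6.
- C: Player 2 compares 5, -4, 6, 5 and picks Y; R would get 5.
- D: Player 2 compares 9, -8, -3, -8 and picks W; R would get 3.
- E: Player 2 compares 5, 3, 2, -3 and picks W; R would get -4.
Among -3, 6, 5, 3, -4, the best is 6 at B. Subgame-perfect outcome: (B, Z) with payoffs (6, 0).
For the simultaneous game, intersect best replies.
R's best replies: W→D; X→D; Y→A; Z→C.
Player 2's best replies: A→Z; B→Z; C→Y; D→W; E→W.
The unique mutual best reply is (D, W), giving (3, 9).
Sequential outcome (B, Z) differs from the Nash profile (D, W).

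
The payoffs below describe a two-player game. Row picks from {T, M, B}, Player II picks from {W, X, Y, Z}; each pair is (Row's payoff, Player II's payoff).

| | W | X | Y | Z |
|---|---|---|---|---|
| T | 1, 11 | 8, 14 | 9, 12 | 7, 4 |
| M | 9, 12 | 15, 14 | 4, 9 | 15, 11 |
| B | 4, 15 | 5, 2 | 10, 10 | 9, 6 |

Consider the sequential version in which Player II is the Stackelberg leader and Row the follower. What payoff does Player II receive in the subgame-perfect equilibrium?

Backward induction with Player II moving first.
- W: BR = M, leader payoff 12.
- X: BR = M, leader payoff 14.
- Y: BR = B, leader payoff 10.
- Z: BR = M, leader payoff 11.
Maximizing over 12, 14, 10, 11, Player II chooses X. Subgame-perfect outcome: (M, X) with payoffs (15, 14).

14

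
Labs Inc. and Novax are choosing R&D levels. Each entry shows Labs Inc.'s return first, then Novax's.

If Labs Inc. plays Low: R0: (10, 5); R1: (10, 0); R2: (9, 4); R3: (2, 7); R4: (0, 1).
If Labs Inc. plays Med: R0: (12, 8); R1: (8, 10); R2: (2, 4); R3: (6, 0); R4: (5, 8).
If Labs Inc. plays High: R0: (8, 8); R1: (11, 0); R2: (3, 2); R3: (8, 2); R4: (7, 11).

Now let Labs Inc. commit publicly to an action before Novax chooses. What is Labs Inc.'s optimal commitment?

Backward induction with Labs Inc. moving first.
- Low → Novax plays R3 (best of 5, 0, 4, 7, 1); Labs Inc. gets 2.
- Med → Novax plays R1 (best of 8, 10, 4, 0, 8); Labs Inc. gets 8.
- High → Novax plays R4 (best of 8, 0, 2, 2, 11); Labs Inc. gets 7.
Labs Inc.'s induced payoffs are 2, 8, 7, so Labs Inc. commits to Med. Subgame-perfect outcome: (Med, R1) with payoffs (8, 10).

Med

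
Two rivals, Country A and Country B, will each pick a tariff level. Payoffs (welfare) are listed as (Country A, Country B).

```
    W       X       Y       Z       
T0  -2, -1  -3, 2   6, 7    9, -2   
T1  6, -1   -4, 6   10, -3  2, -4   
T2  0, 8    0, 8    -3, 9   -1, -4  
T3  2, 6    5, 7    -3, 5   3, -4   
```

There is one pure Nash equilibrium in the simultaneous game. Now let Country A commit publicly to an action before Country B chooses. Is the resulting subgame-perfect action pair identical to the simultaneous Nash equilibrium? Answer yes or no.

Backward induction with Country A moving first.
- T0: BR = Y, leader payoff 6.
- T1: BR = X, leader payoff -4.
- T2: BR = Y, leader payoff -3.
- T3: BR = X, leader payoff 5.
Country A's induced payoffs are 6, -4, -3, 5, so Country A commits to T0. Subgame-perfect outcome: (T0, Y) with payoffs (6, 7).
Now find the simultaneous Nash equilibrium.
Country A's best replies: W→T1; X→T3; Y→T1; Z→T0.
Country B's best replies: T0→Y; T1→X; T2→Y; T3→X.
Only (T3, X) has each player best-responding; Nash payoffs (5, 7).
Sequential outcome (T0, Y) differs from the Nash profile (T3, X).

no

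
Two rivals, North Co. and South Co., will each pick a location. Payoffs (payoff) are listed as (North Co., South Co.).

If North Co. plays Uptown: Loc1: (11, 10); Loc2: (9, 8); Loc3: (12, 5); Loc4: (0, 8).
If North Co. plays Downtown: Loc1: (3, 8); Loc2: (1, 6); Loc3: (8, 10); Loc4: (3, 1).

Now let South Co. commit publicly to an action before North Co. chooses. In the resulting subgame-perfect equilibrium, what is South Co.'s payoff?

10

North Co. best-responds to each possible South Co. move:
- Loc1: BR = Uptown, leader payoff 10.
- Loc2: BR = Uptown, leader payoff 8.
- Loc3: BR = Uptown, leader payoff 5.
- Loc4: BR = Downtown, leader payoff 1.
Maximizing over 10, 8, 5, 1, South Co. chooses Loc1. Subgame-perfect outcome: (Uptown, Loc1) with payoffs (11, 10).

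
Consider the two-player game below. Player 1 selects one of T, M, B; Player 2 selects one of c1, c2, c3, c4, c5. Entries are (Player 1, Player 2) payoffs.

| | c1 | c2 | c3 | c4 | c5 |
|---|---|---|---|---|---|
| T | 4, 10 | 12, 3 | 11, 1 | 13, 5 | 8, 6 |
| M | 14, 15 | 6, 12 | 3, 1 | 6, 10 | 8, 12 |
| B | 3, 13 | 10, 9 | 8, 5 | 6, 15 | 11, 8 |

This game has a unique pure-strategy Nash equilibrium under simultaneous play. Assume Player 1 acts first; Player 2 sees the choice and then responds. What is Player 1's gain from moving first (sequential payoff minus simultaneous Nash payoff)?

0

Backward induction with Player 1 moving first.
- T → Player 2 plays c1 (best of 10, 3, 1, 5, 6); Player 1 gets 4.
- M → Player 2 plays c1 (best of 15, 12, 1, 10, 12); Player 1 gets 14.
- B → Player 2 plays c4 (best of 13, 9, 5, 15, 8); Player 1 gets 6.
Player 1's induced payoffs are 4, 14, 6, so Player 1 commits to M. Subgame-perfect outcome: (M, c1) with payoffs (14, 15).
Now find the simultaneous Nash equilibrium.
Player 1's best replies: c1→M; c2→T; c3→T; c4→T; c5→B.
Player 2's best replies: T→c1; M→c1; B→c4.
Only (M, c1) has each player best-responding; Nash payoffs (14, 15).
Player 1's commitment gain: 14 − 14 = 0.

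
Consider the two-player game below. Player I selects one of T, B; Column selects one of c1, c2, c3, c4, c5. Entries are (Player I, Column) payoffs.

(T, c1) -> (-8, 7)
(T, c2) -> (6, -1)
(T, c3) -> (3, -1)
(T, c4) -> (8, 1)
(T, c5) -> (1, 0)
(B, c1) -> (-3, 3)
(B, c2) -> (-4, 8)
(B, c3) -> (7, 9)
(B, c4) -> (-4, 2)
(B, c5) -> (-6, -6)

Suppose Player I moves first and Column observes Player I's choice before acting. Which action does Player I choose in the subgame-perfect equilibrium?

Work backward from Column's decision.
- T → Column plays c1 (best of 7, -1, -1, 1, 0); Player I gets -8.
- B → Column plays c3 (best of 3, 8, 9, 2, -6); Player I gets 7.
Player I's induced payoffs are -8, 7, so Player I commits to B. Subgame-perfect outcome: (B, c3) with payoffs (7, 9).

B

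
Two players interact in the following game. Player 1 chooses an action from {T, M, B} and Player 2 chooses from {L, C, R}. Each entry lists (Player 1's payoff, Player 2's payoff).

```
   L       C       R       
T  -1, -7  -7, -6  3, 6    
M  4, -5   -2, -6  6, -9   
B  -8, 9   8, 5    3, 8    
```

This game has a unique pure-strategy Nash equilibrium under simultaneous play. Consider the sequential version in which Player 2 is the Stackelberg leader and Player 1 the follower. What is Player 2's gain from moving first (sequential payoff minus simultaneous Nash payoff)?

Solve by backward induction (Player 2 leads).
- L → Player 1 plays M (best of -1, 4, -8); Player 2 gets -5.
- C → Player 1 plays B (best of -7, -2, 8); Player 2 gets 5.
- R → Player 1 plays M (best of 3, 6, 3); Player 2 gets -9.
Among -5, 5, -9, the best is 5 at C. Subgame-perfect outcome: (B, C) with payoffs (8, 5).
For the simultaneous game, intersect best replies.
Player 1's best replies: L→M; C→B; R→M.
Player 2's best replies: T→R; M→L; B→L.
Only (M, L) has each player best-responding; Nash payoffs (4, -5).
Player 2's commitment gain: 5 − -5 = 10.

10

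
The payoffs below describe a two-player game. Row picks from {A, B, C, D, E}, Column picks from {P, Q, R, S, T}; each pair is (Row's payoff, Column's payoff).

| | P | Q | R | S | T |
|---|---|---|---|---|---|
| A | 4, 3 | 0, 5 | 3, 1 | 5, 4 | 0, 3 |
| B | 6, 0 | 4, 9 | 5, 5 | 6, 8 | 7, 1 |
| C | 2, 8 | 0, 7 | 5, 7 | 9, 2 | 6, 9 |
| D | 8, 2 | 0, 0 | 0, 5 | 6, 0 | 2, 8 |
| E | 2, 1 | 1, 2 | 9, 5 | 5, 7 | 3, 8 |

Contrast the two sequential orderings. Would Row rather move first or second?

first

If Row leads: Column's best replies are A→Q, B→Q, C→T, D→T, E→T; Row's induced payoffs 0, 4, 6, 2, 3; outcome (C, T), payoffs (6, 9).
If Column leads: Row's best replies are P→D, Q→B, R→E, S→C, T→B; Column's induced payoffs 2, 9, 5, 2, 1; outcome (B, Q), payoffs (4, 9).
Row gets 6 moving first and 4 moving second, so Row prefers to move first.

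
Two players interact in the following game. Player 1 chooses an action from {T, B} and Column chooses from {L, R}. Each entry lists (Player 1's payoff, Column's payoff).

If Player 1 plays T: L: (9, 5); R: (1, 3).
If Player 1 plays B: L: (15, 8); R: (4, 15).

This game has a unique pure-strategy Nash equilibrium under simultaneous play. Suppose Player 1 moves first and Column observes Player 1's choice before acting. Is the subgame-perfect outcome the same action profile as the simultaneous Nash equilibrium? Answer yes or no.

Column best-responds to each possible Player 1 move:
- T: BR = L, leader payoff 9.
- B: BR = R, leader payoff 4.
Player 1's induced payoffs are 9, 4, so Player 1 commits to T. Subgame-perfect outcome: (T, L) with payoffs (9, 5).
Now find the simultaneous Nash equilibrium.
Player 1's best replies: L→B; R→B.
Column's best replies: T→L; B→R.
Only (B, R) has each player best-responding; Nash payoffs (4, 15).
Sequential outcome (T, L) differs from the Nash profile (B, R).

no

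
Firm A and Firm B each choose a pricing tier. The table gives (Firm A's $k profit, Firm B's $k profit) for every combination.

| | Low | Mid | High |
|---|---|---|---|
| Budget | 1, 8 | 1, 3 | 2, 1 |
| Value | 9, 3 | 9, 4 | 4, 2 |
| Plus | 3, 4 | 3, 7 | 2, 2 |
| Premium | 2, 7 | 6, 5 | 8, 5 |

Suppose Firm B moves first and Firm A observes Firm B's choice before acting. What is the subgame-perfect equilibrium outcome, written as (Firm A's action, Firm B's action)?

(Premium, High)

Backward induction with Firm B moving first.
- Low: BR = Value, leader payoff 3.
- Mid: BR = Value, leader payoff 4.
- High: BR = Premium, leader payoff 5.
Maximizing over 3, 4, 5, Firm B chooses High. Subgame-perfect outcome: (Premium, High) with payoffs (8, 5).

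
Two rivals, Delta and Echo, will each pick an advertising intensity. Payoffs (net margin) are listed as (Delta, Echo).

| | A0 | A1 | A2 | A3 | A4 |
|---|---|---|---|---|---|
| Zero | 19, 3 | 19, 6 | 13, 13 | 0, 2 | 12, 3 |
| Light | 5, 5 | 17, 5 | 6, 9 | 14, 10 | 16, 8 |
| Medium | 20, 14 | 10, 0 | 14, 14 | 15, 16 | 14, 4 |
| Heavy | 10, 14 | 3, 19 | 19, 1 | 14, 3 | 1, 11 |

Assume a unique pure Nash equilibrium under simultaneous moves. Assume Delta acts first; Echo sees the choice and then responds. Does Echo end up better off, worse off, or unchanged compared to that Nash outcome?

unchanged

Backward induction with Delta moving first.
- Zero: BR = A2, leader payoff 13.
- Light: BR = A3, leader payoff 14.
- Medium: BR = A3, leader payoff 15.
- Heavy: BR = A1, leader payoff 3.
Maximizing over 13, 14, 15, 3, Delta chooses Medium. Subgame-perfect outcome: (Medium, A3) with payoffs (15, 16).
Under simultaneous play:
Delta's best replies: A0→Medium; A1→Zero; A2→Heavy; A3→Medium; A4→Light.
Echo's best replies: Zero→A2; Light→A3; Medium→A3; Heavy→A1.
Only (Medium, A3) has each player best-responding; Nash payoffs (15, 16).
Echo earns 16 sequentially versus 16 at the Nash outcome: unchanged.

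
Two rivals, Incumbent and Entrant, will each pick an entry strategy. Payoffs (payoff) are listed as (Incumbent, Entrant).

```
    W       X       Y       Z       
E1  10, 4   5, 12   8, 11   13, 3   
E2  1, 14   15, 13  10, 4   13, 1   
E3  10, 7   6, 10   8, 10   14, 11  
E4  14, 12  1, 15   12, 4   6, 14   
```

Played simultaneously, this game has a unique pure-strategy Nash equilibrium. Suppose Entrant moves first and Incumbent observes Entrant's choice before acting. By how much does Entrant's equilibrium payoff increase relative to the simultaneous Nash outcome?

Work backward from Incumbent's decision.
- W: BR = E4, leader payoff 12.
- X: BR = E2, leader payoff 13.
- Y: BR = E4, leader payoff 4.
- Z: BR = E3, leader payoff 11.
Among 12, 13, 4, 11, the best is 13 at X. Subgame-perfect outcome: (E2, X) with payoffs (15, 13).
Now find the simultaneous Nash equilibrium.
Incumbent's best replies: W→E4; X→E2; Y→E4; Z→E3.
Entrant's best replies: E1→X; E2→W; E3→Z; E4→X.
The unique mutual best reply is (E3, Z), giving (14, 11).
Entrant's commitment gain: 13 − 11 = 2.

2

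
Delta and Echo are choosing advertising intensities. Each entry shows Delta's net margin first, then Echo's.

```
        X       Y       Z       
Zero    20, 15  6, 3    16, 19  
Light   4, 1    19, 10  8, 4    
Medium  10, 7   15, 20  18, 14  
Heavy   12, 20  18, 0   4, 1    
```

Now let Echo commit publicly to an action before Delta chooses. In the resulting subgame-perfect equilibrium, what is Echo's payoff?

Work backward from Delta's decision.
- X → Delta plays Zero (best of 20, 4, 10, 12); Echo gets 15.
- Y → Delta plays Light (best of 6, 19, 15, 18); Echo gets 10.
- Z → Delta plays Medium (best of 16, 8, 18, 4); Echo gets 14.
Echo's induced payoffs are 15, 10, 14, so Echo commits to X. Subgame-perfect outcome: (Zero, X) with payoffs (20, 15).

15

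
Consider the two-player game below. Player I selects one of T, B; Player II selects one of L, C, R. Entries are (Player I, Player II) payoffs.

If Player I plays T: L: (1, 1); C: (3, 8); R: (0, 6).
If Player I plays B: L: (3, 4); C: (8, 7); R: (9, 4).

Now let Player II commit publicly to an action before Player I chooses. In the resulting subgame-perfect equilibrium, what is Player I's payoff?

Player I best-responds to each possible Player II move:
- L: BR = B, leader payoff 4.
- C: BR = B, leader payoff 7.
- R: BR = B, leader payoff 4.
Player II's induced payoffs are 4, 7, 4, so Player II commits to C. Subgame-perfect outcome: (B, C) with payoffs (8, 7).

8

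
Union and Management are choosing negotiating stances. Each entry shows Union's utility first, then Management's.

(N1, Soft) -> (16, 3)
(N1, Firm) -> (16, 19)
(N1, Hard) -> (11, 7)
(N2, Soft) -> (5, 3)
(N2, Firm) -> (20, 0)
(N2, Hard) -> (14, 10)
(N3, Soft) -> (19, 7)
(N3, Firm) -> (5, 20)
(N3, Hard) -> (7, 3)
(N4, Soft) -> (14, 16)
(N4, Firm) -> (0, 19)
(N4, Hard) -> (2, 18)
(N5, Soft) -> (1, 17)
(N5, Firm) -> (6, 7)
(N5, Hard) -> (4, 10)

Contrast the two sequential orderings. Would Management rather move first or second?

If Union leads: Management's best replies are N1→Firm, N2→Hard, N3→Firm, N4→Firm, N5→Soft; Union's induced payoffs 16, 14, 5, 0, 1; outcome (N1, Firm), payoffs (16, 19).
If Management leads: Union's best replies are Soft→N3, Firm→N2, Hard→N2; Management's induced payoffs 7, 0, 10; outcome (N2, Hard), payoffs (14, 10).
Management gets 10 moving first and 19 moving second, so Management prefers to move second.

second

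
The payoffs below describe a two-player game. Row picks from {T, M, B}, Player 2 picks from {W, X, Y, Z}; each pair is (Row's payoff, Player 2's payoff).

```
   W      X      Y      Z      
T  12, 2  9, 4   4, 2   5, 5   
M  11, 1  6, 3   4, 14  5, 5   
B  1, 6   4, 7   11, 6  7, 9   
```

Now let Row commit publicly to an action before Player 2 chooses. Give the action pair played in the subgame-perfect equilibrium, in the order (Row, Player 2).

Work backward from Player 2's decision.
- T: Player 2 compares 2, 4, 2, 5 and picks Z; Row would get 5.
- M: Player 2 compares 1, 3, 14, 5 and picks Y; Row would get 4.
- B: Player 2 compares 6, 7, 6, 9 and picks Z; Row would get 7.
Among 5, 4, 7, the best is 7 at B. Subgame-perfect outcome: (B, Z) with payoffs (7, 9).

(B, Z)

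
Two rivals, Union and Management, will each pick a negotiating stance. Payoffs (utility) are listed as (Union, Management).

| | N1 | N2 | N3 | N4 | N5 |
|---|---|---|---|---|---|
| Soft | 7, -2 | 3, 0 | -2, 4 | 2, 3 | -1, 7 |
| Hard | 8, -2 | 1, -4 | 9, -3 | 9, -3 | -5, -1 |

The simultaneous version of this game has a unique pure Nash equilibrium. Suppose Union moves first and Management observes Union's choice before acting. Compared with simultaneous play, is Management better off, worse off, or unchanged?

unchanged

Work backward from Management's decision.
- Soft → Management plays N5 (best of -2, 0, 4, 3, 7); Union gets -1.
- Hard → Management plays N5 (best of -2, -4, -3, -3, -1); Union gets -5.
Maximizing over -1, -5, Union chooses Soft. Subgame-perfect outcome: (Soft, N5) with payoffs (-1, 7).
Now find the simultaneous Nash equilibrium.
Union's best replies: N1→Hard; N2→Soft; N3→Hard; N4→Hard; N5→Soft.
Management's best replies: Soft→N5; Hard→N5.
Only (Soft, N5) has each player best-responding; Nash payoffs (-1, 7).
Management earns 7 sequentially versus 7 at the Nash outcome: unchanged.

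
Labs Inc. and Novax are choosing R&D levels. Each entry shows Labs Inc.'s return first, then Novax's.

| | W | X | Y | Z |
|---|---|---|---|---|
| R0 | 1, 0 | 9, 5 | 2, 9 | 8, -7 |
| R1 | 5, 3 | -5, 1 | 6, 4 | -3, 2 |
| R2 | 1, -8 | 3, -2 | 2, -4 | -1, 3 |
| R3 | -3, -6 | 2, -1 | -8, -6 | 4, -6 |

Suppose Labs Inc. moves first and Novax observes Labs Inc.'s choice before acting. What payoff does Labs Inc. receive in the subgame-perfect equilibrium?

Backward induction with Labs Inc. moving first.
- R0: Novax compares 0, 5, 9, -7 and picks Y; Labs Inc. would get 2.
- R1: Novax compares 3, 1, 4, 2 and picks Y; Labs Inc. would get 6.
- R2: Novax compares -8, -2, -4, 3 and picks Z; Labs Inc. would get -1.
- R3: Novax compares -6, -1, -6, -6 and picks X; Labs Inc. would get 2.
Labs Inc.'s induced payoffs are 2, 6, -1, 2, so Labs Inc. commits to R1. Subgame-perfect outcome: (R1, Y) with payoffs (6, 4).

6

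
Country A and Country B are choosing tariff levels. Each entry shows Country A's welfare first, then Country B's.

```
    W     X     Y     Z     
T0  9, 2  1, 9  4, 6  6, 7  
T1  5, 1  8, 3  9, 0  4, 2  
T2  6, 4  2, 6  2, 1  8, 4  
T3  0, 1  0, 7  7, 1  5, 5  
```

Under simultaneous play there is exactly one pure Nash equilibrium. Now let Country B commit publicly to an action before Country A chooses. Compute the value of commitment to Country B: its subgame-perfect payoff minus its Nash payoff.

1

Solve by backward induction (Country B leads).
- W: Country A compares 9, 5, 6, 0 and picks T0; Country B would get 2.
- X: Country A compares 1, 8, 2, 0 and picks T1; Country B would get 3.
- Y: Country A compares 4, 9, 2, 7 and picks T1; Country B would get 0.
- Z: Country A compares 6, 4, 8, 5 and picks T2; Country B would get 4.
Country B's induced payoffs are 2, 3, 0, 4, so Country B commits to Z. Subgame-perfect outcome: (T2, Z) with payoffs (8, 4).
Under simultaneous play:
Country A's best replies: W→T0; X→T1; Y→T1; Z→T2.
Country B's best replies: T0→X; T1→X; T2→X; T3→X.
Only (T1, X) has each player best-responding; Nash payoffs (8, 3).
Country B's commitment gain: 4 − 3 = 1.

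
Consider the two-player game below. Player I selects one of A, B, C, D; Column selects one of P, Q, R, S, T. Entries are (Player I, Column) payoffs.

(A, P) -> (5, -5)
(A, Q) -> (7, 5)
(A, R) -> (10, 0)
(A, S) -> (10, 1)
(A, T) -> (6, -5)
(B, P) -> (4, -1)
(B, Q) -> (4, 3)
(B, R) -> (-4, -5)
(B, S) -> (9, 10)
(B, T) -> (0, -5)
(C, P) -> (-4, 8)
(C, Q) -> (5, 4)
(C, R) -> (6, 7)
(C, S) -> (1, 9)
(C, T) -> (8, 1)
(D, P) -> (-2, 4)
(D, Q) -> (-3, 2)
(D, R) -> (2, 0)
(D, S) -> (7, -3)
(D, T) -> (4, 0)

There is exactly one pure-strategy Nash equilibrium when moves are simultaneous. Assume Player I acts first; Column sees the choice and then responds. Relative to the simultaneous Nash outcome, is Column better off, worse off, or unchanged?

Column best-responds to each possible Player I move:
- A: BR = Q, leader payoff 7.
- B: BR = S, leader payoff 9.
- C: BR = S, leader payoff 1.
- D: BR = P, leader payoff -2.
Player I's induced payoffs are 7, 9, 1, -2, so Player I commits to B. Subgame-perfect outcome: (B, S) with payoffs (9, 10).
Under simultaneous play:
Player I's best replies: P→A; Q→A; R→A; S→A; T→C.
Column's best replies: A→Q; B→S; C→S; D→P.
The unique mutual best reply is (A, Q), giving (7, 5).
Column earns 10 sequentially versus 5 at the Nash outcome: better off.

better off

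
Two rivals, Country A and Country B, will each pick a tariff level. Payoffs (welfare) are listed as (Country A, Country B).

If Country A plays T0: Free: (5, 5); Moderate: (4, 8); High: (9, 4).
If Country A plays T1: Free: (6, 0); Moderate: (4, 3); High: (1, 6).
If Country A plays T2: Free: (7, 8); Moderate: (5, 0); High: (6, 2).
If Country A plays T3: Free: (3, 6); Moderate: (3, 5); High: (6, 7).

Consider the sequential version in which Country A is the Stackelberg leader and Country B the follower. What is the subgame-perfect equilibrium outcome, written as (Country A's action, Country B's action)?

Work backward from Country B's decision.
- T0: BR = Moderate, leader payoff 4.
- T1: BR = High, leader payoff 1.
- T2: BR = Free, leader payoff 7.
- T3: BR = High, leader payoff 6.
Among 4, 1, 7, 6, the best is 7 at T2. Subgame-perfect outcome: (T2, Free) with payoffs (7, 8).

(T2, Free)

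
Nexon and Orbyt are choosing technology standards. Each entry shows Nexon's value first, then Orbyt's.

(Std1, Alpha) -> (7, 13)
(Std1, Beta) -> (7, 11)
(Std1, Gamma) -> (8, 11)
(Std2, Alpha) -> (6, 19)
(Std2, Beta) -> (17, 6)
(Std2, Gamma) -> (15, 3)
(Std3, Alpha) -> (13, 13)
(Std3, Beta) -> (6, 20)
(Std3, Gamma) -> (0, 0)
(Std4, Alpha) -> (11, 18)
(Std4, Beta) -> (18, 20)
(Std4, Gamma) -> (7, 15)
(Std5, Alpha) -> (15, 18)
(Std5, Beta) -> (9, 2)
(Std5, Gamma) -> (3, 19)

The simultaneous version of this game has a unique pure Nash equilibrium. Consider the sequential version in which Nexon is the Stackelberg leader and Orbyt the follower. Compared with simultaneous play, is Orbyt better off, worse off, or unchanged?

unchanged

Work backward from Orbyt's decision.
- Std1: Orbyt compares 13, 11, 11 and picks Alpha; Nexon would get 7.
- Std2: Orbyt compares 19, 6, 3 and picks Alpha; Nexon would get 6.
- Std3: Orbyt compares 13, 20, 0 and picks Beta; Nexon would get 6.
- Std4: Orbyt compares 18, 20, 15 and picks Beta; Nexon would get 18.
- Std5: Orbyt compares 18, 2, 19 and picks Gamma; Nexon would get 3.
Among 7, 6, 6, 18, 3, the best is 18 at Std4. Subgame-perfect outcome: (Std4, Beta) with payoffs (18, 20).
Under simultaneous play:
Nexon's best replies: Alpha→Std5; Beta→Std4; Gamma→Std2.
Orbyt's best replies: Std1→Alpha; Std2→Alpha; Std3→Beta; Std4→Beta; Std5→Gamma.
Only (Std4, Beta) has each player best-responding; Nash payoffs (18, 20).
Orbyt earns 20 sequentially versus 20 at the Nash outcome: unchanged.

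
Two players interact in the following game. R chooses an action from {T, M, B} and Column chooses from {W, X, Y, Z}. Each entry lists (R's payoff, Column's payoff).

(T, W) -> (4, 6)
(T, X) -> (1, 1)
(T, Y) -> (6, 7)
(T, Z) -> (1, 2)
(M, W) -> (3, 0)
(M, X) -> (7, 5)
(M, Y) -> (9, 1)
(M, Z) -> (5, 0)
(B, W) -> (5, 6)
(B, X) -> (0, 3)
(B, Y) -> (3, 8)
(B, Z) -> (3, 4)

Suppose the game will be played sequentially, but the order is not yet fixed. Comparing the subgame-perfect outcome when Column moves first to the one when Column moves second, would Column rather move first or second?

first

If R leads: Column's best replies are T→Y, M→X, B→Y; R's induced payoffs 6, 7, 3; outcome (M, X), payoffs (7, 5).
If Column leads: R's best replies are W→B, X→M, Y→M, Z→M; Column's induced payoffs 6, 5, 1, 0; outcome (B, W), payoffs (5, 6).
Column gets 6 moving first and 5 moving second, so Column prefers to move first.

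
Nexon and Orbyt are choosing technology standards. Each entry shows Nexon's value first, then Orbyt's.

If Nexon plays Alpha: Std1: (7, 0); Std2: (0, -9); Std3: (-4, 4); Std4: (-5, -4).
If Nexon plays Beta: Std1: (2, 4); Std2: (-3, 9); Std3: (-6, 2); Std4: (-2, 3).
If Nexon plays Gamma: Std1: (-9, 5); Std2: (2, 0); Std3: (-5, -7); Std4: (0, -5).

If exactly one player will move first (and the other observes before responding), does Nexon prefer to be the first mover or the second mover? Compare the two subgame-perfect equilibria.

first

If Nexon leads: Orbyt's best replies are Alpha→Std3, Beta→Std2, Gamma→Std1; Nexon's induced payoffs -4, -3, -9; outcome (Beta, Std2), payoffs (-3, 9).
If Orbyt leads: Nexon's best replies are Std1→Alpha, Std2→Gamma, Std3→Alpha, Std4→Gamma; Orbyt's induced payoffs 0, 0, 4, -5; outcome (Alpha, Std3), payoffs (-4, 4).
Nexon gets -3 moving first and -4 moving second, so Nexon prefers to move first.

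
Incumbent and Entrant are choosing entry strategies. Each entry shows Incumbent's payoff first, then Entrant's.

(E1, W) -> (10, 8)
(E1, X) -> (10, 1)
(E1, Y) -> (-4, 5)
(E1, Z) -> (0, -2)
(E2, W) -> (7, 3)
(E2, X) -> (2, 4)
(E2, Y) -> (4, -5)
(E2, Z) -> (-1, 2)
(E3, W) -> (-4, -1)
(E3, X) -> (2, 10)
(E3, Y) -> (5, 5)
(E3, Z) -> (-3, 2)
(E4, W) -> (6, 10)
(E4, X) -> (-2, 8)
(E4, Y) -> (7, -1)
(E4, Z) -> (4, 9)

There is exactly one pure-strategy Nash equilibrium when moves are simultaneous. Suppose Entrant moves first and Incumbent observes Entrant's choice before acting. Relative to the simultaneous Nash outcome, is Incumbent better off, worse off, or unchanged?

worse off

Solve by backward induction (Entrant leads).
- W: Incumbent compares 10, 7, -4, 6 and picks E1; Entrant would get 8.
- X: Incumbent compares 10, 2, 2, -2 and picks E1; Entrant would get 1.
- Y: Incumbent compares -4, 4, 5, 7 and picks E4; Entrant would get -1.
- Z: Incumbent compares 0, -1, -3, 4 and picks E4; Entrant would get 9.
Among 8, 1, -1, 9, the best is 9 at Z. Subgame-perfect outcome: (E4, Z) with payoffs (4, 9).
For the simultaneous game, intersect best replies.
Incumbent's best replies: W→E1; X→E1; Y→E4; Z→E4.
Entrant's best replies: E1→W; E2→X; E3→X; E4→W.
Only (E1, W) has each player best-responding; Nash payoffs (10, 8).
Incumbent earns 4 sequentially versus 10 at the Nash outcome: worse off.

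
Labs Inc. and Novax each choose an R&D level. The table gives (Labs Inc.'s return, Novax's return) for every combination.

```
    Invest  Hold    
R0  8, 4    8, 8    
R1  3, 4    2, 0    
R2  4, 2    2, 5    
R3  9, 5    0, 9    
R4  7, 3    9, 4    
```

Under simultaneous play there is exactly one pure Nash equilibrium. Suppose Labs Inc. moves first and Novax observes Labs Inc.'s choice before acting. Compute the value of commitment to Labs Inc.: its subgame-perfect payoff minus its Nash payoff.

Solve by backward induction (Labs Inc. leads).
- R0: BR = Hold, leader payoff 8.
- R1: BR = Invest, leader payoff 3.
- R2: BR = Hold, leader payoff 2.
- R3: BR = Hold, leader payoff 0.
- R4: BR = Hold, leader payoff 9.
Maximizing over 8, 3, 2, 0, 9, Labs Inc. chooses R4. Subgame-perfect outcome: (R4, Hold) with payoffs (9, 4).
Now find the simultaneous Nash equilibrium.
Labs Inc.'s best replies: Invest→R3; Hold→R4.
Novax's best replies: R0→Hold; R1→Invest; R2→Hold; R3→Hold; R4→Hold.
The unique mutual best reply is (R4, Hold), giving (9, 4).
Labs Inc.'s commitment gain: 9 − 9 = 0.

0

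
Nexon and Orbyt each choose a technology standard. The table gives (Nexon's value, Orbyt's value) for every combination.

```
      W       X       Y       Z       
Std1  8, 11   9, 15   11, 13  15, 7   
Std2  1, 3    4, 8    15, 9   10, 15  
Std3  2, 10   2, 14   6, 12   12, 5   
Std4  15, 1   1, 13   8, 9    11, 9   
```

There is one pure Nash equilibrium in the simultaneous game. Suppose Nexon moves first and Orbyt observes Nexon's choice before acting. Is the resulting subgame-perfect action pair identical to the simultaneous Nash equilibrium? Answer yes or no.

no

Orbyt best-responds to each possible Nexon move:
- Std1: Orbyt compares 11, 15, 13, 7 and picks X; Nexon would get 9.
- Std2: Orbyt compares 3, 8, 9, 15 and picks Z; Nexon would get 10.
- Std3: Orbyt compares 10, 14, 12, 5 and picks X; Nexon would get 2.
- Std4: Orbyt compares 1, 13, 9, 9 and picks X; Nexon would get 1.
Nexon's induced payoffs are 9, 10, 2, 1, so Nexon commits to Std2. Subgame-perfect outcome: (Std2, Z) with payoffs (10, 15).
For the simultaneous game, intersect best replies.
Nexon's best replies: W→Std4; X→Std1; Y→Std2; Z→Std1.
Orbyt's best replies: Std1→X; Std2→Z; Std3→X; Std4→X.
The unique mutual best reply is (Std1, X), giving (9, 15).
Sequential outcome (Std2, Z) differs from the Nash profile (Std1, X).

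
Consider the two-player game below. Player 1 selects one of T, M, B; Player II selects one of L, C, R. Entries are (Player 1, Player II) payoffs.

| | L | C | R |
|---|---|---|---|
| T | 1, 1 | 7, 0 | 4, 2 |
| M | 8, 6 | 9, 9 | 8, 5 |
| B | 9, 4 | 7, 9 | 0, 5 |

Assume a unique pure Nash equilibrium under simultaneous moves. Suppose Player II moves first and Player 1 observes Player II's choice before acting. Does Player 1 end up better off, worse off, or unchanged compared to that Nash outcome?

unchanged

Backward induction with Player II moving first.
- L: Player 1 compares 1, 8, 9 and picks B; Player II would get 4.
- C: Player 1 compares 7, 9, 7 and picks M; Player II would get 9.
- R: Player 1 compares 4, 8, 0 and picks M; Player II would get 5.
Maximizing over 4, 9, 5, Player II chooses C. Subgame-perfect outcome: (M, C) with payoffs (9, 9).
For the simultaneous game, intersect best replies.
Player 1's best replies: L→B; C→M; R→M.
Player II's best replies: T→R; M→C; B→C.
Only (M, C) has each player best-responding; Nash payoffs (9, 9).
Player 1 earns 9 sequentially versus 9 at the Nash outcome: unchanged.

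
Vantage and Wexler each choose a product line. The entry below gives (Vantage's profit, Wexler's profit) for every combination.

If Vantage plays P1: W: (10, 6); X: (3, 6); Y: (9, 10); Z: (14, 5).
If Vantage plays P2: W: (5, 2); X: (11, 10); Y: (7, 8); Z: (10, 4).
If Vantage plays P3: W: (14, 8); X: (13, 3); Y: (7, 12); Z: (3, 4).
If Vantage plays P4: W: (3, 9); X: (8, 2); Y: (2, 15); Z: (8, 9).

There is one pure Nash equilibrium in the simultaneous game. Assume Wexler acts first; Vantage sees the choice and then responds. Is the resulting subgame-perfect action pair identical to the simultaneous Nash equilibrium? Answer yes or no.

yes

Solve by backward induction (Wexler leads).
- W: BR = P3, leader payoff 8.
- X: BR = P3, leader payoff 3.
- Y: BR = P1, leader payoff 10.
- Z: BR = P1, leader payoff 5.
Maximizing over 8, 3, 10, 5, Wexler chooses Y. Subgame-perfect outcome: (P1, Y) with payoffs (9, 10).
For the simultaneous game, intersect best replies.
Vantage's best replies: W→P3; X→P3; Y→P1; Z→P1.
Wexler's best replies: P1→Y; P2→X; P3→Y; P4→Y.
Only (P1, Y) has each player best-responding; Nash payoffs (9, 10).
Sequential outcome (P1, Y) coincides with the Nash profile (P1, Y).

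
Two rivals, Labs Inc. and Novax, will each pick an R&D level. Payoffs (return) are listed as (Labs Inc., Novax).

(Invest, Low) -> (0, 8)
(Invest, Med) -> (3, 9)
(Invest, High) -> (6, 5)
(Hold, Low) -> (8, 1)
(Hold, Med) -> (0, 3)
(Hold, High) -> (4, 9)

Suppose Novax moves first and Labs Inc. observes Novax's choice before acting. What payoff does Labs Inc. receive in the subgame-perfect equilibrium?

Labs Inc. best-responds to each possible Novax move:
- Low: BR = Hold, leader payoff 1.
- Med: BR = Invest, leader payoff 9.
- High: BR = Invest, leader payoff 5.
Novax's induced payoffs are 1, 9, 5, so Novax commits to Med. Subgame-perfect outcome: (Invest, Med) with payoffs (3, 9).

3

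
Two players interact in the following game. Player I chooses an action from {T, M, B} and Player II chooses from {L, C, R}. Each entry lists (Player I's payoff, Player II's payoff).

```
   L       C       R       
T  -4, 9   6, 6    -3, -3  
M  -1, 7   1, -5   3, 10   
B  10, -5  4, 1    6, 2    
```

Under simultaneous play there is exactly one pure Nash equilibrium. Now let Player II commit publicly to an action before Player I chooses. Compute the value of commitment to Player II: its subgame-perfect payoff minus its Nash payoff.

4

Backward induction with Player II moving first.
- L: BR = B, leader payoff -5.
- C: BR = T, leader payoff 6.
- R: BR = B, leader payoff 2.
Player II's induced payoffs are -5, 6, 2, so Player II commits to C. Subgame-perfect outcome: (T, C) with payoffs (6, 6).
Now find the simultaneous Nash equilibrium.
Player I's best replies: L→B; C→T; R→B.
Player II's best replies: T→L; M→R; B→R.
The unique mutual best reply is (B, R), giving (6, 2).
Player II's commitment gain: 6 − 2 = 4.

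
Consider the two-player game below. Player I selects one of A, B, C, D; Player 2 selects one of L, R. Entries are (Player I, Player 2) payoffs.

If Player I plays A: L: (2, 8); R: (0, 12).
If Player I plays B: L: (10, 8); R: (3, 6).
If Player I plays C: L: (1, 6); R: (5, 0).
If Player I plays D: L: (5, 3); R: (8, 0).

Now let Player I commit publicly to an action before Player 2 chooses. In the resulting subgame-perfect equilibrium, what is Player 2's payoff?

Solve by backward induction (Player I leads).
- A: BR = R, leader payoff 0.
- B: BR = L, leader payoff 10.
- C: BR = L, leader payoff 1.
- D: BR = L, leader payoff 5.
Player I's induced payoffs are 0, 10, 1, 5, so Player I commits to B. Subgame-perfect outcome: (B, L) with payoffs (10, 8).

8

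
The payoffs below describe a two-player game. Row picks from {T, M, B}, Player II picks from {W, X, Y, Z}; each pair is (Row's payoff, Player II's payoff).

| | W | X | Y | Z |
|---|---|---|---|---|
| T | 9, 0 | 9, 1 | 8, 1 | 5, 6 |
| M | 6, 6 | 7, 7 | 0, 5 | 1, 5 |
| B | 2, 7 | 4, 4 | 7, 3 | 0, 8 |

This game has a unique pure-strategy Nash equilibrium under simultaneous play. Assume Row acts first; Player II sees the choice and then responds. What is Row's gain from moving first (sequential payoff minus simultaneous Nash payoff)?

Work backward from Player II's decision.
- T: BR = Z, leader payoff 5.
- M: BR = X, leader payoff 7.
- B: BR = Z, leader payoff 0.
Among 5, 7, 0, the best is 7 at M. Subgame-perfect outcome: (M, X) with payoffs (7, 7).
For the simultaneous game, intersect best replies.
Row's best replies: W→T; X→T; Y→T; Z→T.
Player II's best replies: T→Z; M→X; B→Z.
The unique mutual best reply is (T, Z), giving (5, 6).
Row's commitment gain: 7 − 5 = 2.

2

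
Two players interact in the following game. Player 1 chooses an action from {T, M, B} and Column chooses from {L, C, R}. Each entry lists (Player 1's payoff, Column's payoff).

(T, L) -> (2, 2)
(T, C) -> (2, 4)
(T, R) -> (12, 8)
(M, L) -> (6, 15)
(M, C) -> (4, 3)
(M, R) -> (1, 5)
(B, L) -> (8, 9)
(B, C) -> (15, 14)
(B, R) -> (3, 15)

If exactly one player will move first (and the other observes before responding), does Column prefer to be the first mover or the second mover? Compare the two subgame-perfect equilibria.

first

If Player 1 leads: Column's best replies are T→R, M→L, B→R; Player 1's induced payoffs 12, 6, 3; outcome (T, R), payoffs (12, 8).
If Column leads: Player 1's best replies are L→B, C→B, R→T; Column's induced payoffs 9, 14, 8; outcome (B, C), payoffs (15, 14).
Column gets 14 moving first and 8 moving second, so Column prefers to move first.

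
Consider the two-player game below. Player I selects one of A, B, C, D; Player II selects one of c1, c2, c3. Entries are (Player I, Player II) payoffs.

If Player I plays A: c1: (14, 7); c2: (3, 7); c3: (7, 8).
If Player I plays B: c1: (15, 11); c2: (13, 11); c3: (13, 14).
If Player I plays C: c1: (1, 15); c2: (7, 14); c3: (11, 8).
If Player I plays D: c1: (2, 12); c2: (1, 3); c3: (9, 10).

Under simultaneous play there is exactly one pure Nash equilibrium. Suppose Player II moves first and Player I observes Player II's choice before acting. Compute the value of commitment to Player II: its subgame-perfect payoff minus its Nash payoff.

0

Work backward from Player I's decision.
- c1: BR = B, leader payoff 11.
- c2: BR = B, leader payoff 11.
- c3: BR = B, leader payoff 14.
Maximizing over 11, 11, 14, Player II chooses c3. Subgame-perfect outcome: (B, c3) with payoffs (13, 14).
For the simultaneous game, intersect best replies.
Player I's best replies: c1→B; c2→B; c3→B.
Player II's best replies: A→c3; B→c3; C→c1; D→c1.
The unique mutual best reply is (B, c3), giving (13, 14).
Player II's commitment gain: 14 − 14 = 0.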